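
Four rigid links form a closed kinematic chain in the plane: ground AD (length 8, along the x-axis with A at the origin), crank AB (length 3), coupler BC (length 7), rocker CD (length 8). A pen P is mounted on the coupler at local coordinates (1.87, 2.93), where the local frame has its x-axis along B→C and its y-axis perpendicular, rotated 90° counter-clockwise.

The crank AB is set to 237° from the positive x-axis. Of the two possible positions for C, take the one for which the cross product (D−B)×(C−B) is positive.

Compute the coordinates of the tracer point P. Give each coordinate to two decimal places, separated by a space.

A=(0,0), D=(8.00,0)
B = A + 3.00·(cos237°, sin237°) = (-1.6339, -2.5160)
|BD| = 9.9570
circle(B,7.00) ∩ circle(D,8.00): a=4.2253, h=5.5809
  candidates: C₊=(1.0440,3.9515) cross=55.570; C₋=(3.8645,-6.8482) cross=-55.570
  mode + wants cross > 0 → take C=(1.0440,3.9515) (cross=55.570)
ex = (C−B)/|BC| = (0.3826,0.9239); ey = (-0.9239,0.3826)
P = B + 1.87·ex + 2.93·ey = (-3.6256,0.3326)

-3.63 0.33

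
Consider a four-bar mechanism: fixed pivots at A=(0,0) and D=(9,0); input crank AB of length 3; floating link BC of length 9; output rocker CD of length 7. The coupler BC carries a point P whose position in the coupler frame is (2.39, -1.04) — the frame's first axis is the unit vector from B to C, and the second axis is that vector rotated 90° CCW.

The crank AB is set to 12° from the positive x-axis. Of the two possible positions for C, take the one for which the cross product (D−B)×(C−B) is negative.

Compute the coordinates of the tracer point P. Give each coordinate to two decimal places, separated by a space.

A=(0,0), D=(9.00,0)
B = A + 3.00·(cos12°, sin12°) = (2.9344, 0.6237)
|BD| = 6.0975
circle(B,9.00) ∩ circle(D,7.00): a=5.6728, h=6.9871
  candidates: C₊=(9.2922,6.9939) cross=42.604; C₋=(7.8627,-6.9070) cross=-42.604
  mode - wants cross < 0 → take C=(7.8627,-6.9070) (cross=-42.604)
ex = (C−B)/|BC| = (0.5476,-0.8367); ey = (0.8367,0.5476)
P = B + 2.39·ex + -1.04·ey = (3.3730,-1.9456)

3.37 -1.95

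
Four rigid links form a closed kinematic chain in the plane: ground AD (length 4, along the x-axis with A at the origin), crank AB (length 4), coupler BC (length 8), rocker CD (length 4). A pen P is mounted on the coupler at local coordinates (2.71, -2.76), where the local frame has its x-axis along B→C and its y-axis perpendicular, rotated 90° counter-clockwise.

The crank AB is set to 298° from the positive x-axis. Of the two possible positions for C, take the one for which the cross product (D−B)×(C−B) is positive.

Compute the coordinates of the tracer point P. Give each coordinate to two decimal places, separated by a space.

5.43 -2.01

A=(0,0), D=(4.00,0)
B = A + 4.00·(cos298°, sin298°) = (1.8779, -3.5318)
|BD| = 4.1203
circle(B,8.00) ∩ circle(D,4.00): a=7.8850, h=1.3518
  candidates: C₊=(4.7802,3.9232) cross=5.570; C₋=(7.0977,2.5307) cross=-5.570
  mode + wants cross > 0 → take C=(4.7802,3.9232) (cross=5.570)
ex = (C−B)/|BC| = (0.3628,0.9319); ey = (-0.9319,0.3628)
P = B + 2.71·ex + -2.76·ey = (5.4330,-2.0077)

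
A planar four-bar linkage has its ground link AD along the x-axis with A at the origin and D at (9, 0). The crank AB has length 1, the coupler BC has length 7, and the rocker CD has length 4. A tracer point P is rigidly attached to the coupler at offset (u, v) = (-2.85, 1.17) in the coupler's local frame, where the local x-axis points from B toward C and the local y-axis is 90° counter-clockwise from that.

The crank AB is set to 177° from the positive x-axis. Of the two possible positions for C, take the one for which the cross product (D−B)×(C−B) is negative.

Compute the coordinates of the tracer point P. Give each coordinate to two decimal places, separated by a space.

A=(0,0), D=(9.00,0)
B = A + 1.00·(cos177°, sin177°) = (-0.9986, 0.0523)
|BD| = 9.9988
circle(B,7.00) ∩ circle(D,4.00): a=6.6496, h=2.1870
  candidates: C₊=(5.6623,2.2045) cross=21.867; C₋=(5.6394,-2.1694) cross=-21.867
  mode - wants cross < 0 → take C=(5.6394,-2.1694) (cross=-21.867)
ex = (C−B)/|BC| = (0.9483,-0.3174); ey = (0.3174,0.9483)
P = B + -2.85·ex + 1.17·ey = (-3.3299,2.0664)

-3.33 2.07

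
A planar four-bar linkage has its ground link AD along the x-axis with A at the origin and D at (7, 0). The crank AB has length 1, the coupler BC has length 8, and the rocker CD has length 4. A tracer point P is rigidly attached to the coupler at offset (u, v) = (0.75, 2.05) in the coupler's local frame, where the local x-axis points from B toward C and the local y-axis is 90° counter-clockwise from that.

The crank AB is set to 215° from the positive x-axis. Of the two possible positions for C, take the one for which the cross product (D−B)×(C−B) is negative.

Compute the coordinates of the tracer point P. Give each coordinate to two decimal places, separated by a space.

0.73 0.97

A=(0,0), D=(7.00,0)
B = A + 1.00·(cos215°, sin215°) = (-0.8192, -0.5736)
|BD| = 7.8402
circle(B,8.00) ∩ circle(D,4.00): a=6.9812, h=3.9067
  candidates: C₊=(5.8576,3.8334) cross=30.629; C₋=(6.4292,-3.9591) cross=-30.629
  mode - wants cross < 0 → take C=(6.4292,-3.9591) (cross=-30.629)
ex = (C−B)/|BC| = (0.9060,-0.4232); ey = (0.4232,0.9060)
P = B + 0.75·ex + 2.05·ey = (0.7279,0.9664)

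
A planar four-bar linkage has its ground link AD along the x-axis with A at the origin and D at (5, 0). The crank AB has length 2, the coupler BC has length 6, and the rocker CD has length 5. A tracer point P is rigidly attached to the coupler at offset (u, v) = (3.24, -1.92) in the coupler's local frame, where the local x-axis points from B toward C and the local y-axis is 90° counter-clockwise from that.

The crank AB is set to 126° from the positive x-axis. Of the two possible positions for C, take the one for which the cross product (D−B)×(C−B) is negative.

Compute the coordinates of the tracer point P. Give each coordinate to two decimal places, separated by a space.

A=(0,0), D=(5.00,0)
B = A + 2.00·(cos126°, sin126°) = (-1.1756, 1.6180)
|BD| = 6.3840
circle(B,6.00) ∩ circle(D,5.00): a=4.0535, h=4.4237
  candidates: C₊=(3.8668,4.8699) cross=28.241; C₋=(1.6244,-3.6886) cross=-28.241
  mode - wants cross < 0 → take C=(1.6244,-3.6886) (cross=-28.241)
ex = (C−B)/|BC| = (0.4667,-0.8844); ey = (0.8844,0.4667)
P = B + 3.24·ex + -1.92·ey = (-1.3617,-2.1435)

-1.36 -2.14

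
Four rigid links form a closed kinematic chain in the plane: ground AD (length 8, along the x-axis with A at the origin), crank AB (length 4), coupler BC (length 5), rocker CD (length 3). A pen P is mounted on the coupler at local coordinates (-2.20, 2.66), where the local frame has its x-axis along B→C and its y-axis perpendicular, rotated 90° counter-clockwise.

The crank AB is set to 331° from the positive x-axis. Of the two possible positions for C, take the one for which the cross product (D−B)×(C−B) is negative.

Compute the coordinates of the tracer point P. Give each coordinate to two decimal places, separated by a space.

1.90 1.12

A=(0,0), D=(8.00,0)
B = A + 4.00·(cos331°, sin331°) = (3.4985, -1.9392)
|BD| = 4.9015
circle(B,5.00) ∩ circle(D,3.00): a=4.0829, h=2.8862
  candidates: C₊=(6.1063,2.3268) cross=14.146; C₋=(8.3901,-2.9745) cross=-14.146
  mode - wants cross < 0 → take C=(8.3901,-2.9745) (cross=-14.146)
ex = (C−B)/|BC| = (0.9783,-0.2071); ey = (0.2071,0.9783)
P = B + -2.20·ex + 2.66·ey = (1.8969,1.1186)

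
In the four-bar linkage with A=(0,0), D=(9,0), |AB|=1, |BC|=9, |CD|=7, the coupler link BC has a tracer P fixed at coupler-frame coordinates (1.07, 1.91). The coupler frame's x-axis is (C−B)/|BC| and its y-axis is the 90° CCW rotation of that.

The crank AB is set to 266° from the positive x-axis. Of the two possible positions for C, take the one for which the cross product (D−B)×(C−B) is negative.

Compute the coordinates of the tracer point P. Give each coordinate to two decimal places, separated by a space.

A=(0,0), D=(9.00,0)
B = A + 1.00·(cos266°, sin266°) = (-0.0698, -0.9976)
|BD| = 9.1245
circle(B,9.00) ∩ circle(D,7.00): a=6.3158, h=6.4118
  candidates: C₊=(5.5071,6.0663) cross=58.504; C₋=(6.9091,-6.6804) cross=-58.504
  mode - wants cross < 0 → take C=(6.9091,-6.6804) (cross=-58.504)
ex = (C−B)/|BC| = (0.7754,-0.6314); ey = (0.6314,0.7754)
P = B + 1.07·ex + 1.91·ey = (1.9660,-0.1921)

1.97 -0.19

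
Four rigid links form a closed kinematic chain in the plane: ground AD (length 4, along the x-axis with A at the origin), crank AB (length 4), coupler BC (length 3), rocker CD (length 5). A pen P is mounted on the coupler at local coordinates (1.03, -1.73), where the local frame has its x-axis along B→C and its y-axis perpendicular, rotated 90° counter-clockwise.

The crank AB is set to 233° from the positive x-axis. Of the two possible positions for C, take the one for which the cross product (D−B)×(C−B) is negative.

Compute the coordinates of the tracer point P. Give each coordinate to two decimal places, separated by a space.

A=(0,0), D=(4.00,0)
B = A + 4.00·(cos233°, sin233°) = (-2.4073, -3.1945)
|BD| = 7.1595
circle(B,3.00) ∩ circle(D,5.00): a=2.4623, h=1.7137
  candidates: C₊=(-0.9683,-0.5622) cross=12.269; C₋=(0.5610,-3.6295) cross=-12.269
  mode - wants cross < 0 → take C=(0.5610,-3.6295) (cross=-12.269)
ex = (C−B)/|BC| = (0.9894,-0.1450); ey = (0.1450,0.9894)
P = B + 1.03·ex + -1.73·ey = (-1.6390,-5.0556)

-1.64 -5.06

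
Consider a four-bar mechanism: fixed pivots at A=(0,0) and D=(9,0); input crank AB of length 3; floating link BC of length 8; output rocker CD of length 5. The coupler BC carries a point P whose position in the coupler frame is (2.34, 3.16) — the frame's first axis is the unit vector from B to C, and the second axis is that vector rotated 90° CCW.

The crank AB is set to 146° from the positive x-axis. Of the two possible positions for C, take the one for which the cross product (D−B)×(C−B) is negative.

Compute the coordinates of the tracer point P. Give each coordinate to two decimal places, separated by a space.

A=(0,0), D=(9.00,0)
B = A + 3.00·(cos146°, sin146°) = (-2.4871, 1.6776)
|BD| = 11.6090
circle(B,8.00) ∩ circle(D,5.00): a=7.4842, h=2.8260
  candidates: C₊=(5.3269,3.3924) cross=32.807; C₋=(4.5102,-2.2003) cross=-32.807
  mode - wants cross < 0 → take C=(4.5102,-2.2003) (cross=-32.807)
ex = (C−B)/|BC| = (0.8747,-0.4847); ey = (0.4847,0.8747)
P = B + 2.34·ex + 3.16·ey = (1.0914,3.3072)

1.09 3.31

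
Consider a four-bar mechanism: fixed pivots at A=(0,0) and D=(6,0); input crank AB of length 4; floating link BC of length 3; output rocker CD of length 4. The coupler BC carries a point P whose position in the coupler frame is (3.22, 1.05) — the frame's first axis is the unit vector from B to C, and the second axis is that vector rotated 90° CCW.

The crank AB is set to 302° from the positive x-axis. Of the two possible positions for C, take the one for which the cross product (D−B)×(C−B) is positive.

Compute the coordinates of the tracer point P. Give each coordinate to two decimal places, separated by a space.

0.96 -0.21

A=(0,0), D=(6.00,0)
B = A + 4.00·(cos302°, sin302°) = (2.1197, -3.3922)
|BD| = 5.1540
circle(B,3.00) ∩ circle(D,4.00): a=1.8979, h=2.3233
  candidates: C₊=(2.0194,-0.3939) cross=11.974; C₋=(5.0777,-3.8922) cross=-11.974
  mode + wants cross > 0 → take C=(2.0194,-0.3939) (cross=11.974)
ex = (C−B)/|BC| = (-0.0334,0.9994); ey = (-0.9994,-0.0334)
P = B + 3.22·ex + 1.05·ey = (0.9627,-0.2091)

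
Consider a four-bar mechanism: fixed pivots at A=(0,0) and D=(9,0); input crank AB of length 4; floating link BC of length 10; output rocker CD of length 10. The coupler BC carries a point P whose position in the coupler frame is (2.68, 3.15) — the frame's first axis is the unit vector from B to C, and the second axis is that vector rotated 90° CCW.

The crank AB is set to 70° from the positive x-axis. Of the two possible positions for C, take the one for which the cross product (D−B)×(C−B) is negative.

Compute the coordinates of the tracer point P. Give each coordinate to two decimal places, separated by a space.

4.47 1.02

A=(0,0), D=(9.00,0)
B = A + 4.00·(cos70°, sin70°) = (1.3681, 3.7588)
|BD| = 8.5073
circle(B,10.00) ∩ circle(D,10.00): a=4.2537, h=9.0502
  candidates: C₊=(9.1827,9.9983) cross=76.993; C₋=(1.1854,-6.2396) cross=-76.993
  mode - wants cross < 0 → take C=(1.1854,-6.2396) (cross=-76.993)
ex = (C−B)/|BC| = (-0.0183,-0.9998); ey = (0.9998,-0.0183)
P = B + 2.68·ex + 3.15·ey = (4.4686,1.0217)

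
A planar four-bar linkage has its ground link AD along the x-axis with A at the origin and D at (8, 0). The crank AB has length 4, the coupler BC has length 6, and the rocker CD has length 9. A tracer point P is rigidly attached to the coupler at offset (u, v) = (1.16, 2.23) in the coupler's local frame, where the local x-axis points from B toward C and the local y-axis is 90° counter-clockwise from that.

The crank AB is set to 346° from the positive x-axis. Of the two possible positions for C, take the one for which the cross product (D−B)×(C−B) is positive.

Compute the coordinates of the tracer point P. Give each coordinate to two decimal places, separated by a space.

1.49 -1.74

A=(0,0), D=(8.00,0)
B = A + 4.00·(cos346°, sin346°) = (3.8812, -0.9677)
|BD| = 4.2310
circle(B,6.00) ∩ circle(D,9.00): a=-3.2025, h=5.0739
  candidates: C₊=(-0.3969,3.2393) cross=21.467; C₋=(1.9241,-6.6395) cross=-21.467
  mode + wants cross > 0 → take C=(-0.3969,3.2393) (cross=21.467)
ex = (C−B)/|BC| = (-0.7130,0.7012); ey = (-0.7012,-0.7130)
P = B + 1.16·ex + 2.23·ey = (1.4905,-1.7444)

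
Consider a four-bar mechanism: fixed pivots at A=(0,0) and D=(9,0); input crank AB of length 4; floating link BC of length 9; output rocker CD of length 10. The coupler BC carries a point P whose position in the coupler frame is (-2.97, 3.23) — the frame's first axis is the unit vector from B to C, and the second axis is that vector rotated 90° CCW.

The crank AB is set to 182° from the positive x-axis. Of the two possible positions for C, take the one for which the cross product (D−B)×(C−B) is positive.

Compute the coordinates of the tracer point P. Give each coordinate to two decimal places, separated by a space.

-8.38 -0.40

A=(0,0), D=(9.00,0)
B = A + 4.00·(cos182°, sin182°) = (-3.9976, -0.1396)
|BD| = 12.9983
circle(B,9.00) ∩ circle(D,10.00): a=5.7683, h=6.9085
  candidates: C₊=(1.6962,6.8304) cross=89.798; C₋=(1.8446,-6.9857) cross=-89.798
  mode + wants cross > 0 → take C=(1.6962,6.8304) (cross=89.798)
ex = (C−B)/|BC| = (0.6326,0.7744); ey = (-0.7744,0.6326)
P = B + -2.97·ex + 3.23·ey = (-8.3780,-0.3963)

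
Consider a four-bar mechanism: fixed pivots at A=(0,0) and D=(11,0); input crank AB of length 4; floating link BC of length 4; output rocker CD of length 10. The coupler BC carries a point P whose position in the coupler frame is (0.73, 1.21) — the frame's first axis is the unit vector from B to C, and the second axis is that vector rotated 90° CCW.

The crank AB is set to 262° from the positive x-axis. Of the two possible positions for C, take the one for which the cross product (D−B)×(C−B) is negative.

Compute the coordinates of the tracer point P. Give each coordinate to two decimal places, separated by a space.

A=(0,0), D=(11.00,0)
B = A + 4.00·(cos262°, sin262°) = (-0.5567, -3.9611)
|BD| = 12.2167
circle(B,4.00) ∩ circle(D,10.00): a=2.6704, h=2.9781
  candidates: C₊=(1.0039,-0.2780) cross=36.382; C₋=(2.9351,-5.9124) cross=-36.382
  mode - wants cross < 0 → take C=(2.9351,-5.9124) (cross=-36.382)
ex = (C−B)/|BC| = (0.8729,-0.4878); ey = (0.4878,0.8729)
P = B + 0.73·ex + 1.21·ey = (0.6708,-3.2609)

0.67 -3.26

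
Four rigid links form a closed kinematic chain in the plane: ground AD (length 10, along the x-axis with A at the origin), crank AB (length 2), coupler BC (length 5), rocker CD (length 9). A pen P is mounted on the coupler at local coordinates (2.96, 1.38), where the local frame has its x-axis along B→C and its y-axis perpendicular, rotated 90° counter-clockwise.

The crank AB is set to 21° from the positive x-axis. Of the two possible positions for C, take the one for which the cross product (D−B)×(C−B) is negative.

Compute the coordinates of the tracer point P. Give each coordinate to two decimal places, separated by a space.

3.37 -2.18

A=(0,0), D=(10.00,0)
B = A + 2.00·(cos21°, sin21°) = (1.8672, 0.7167)
|BD| = 8.1644
circle(B,5.00) ∩ circle(D,9.00): a=0.6526, h=4.9572
  candidates: C₊=(2.9525,5.5975) cross=40.473; C₋=(2.0821,-4.2786) cross=-40.473
  mode - wants cross < 0 → take C=(2.0821,-4.2786) (cross=-40.473)
ex = (C−B)/|BC| = (0.0430,-0.9991); ey = (0.9991,0.0430)
P = B + 2.96·ex + 1.38·ey = (3.3731,-2.1812)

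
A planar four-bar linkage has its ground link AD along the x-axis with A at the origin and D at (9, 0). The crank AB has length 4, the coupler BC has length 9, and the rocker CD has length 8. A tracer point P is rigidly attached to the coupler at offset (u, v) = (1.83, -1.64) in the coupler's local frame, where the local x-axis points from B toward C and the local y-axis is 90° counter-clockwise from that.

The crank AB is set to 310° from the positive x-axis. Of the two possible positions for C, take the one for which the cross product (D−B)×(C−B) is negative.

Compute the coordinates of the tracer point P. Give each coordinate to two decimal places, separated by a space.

3.23 -5.43

A=(0,0), D=(9.00,0)
B = A + 4.00·(cos310°, sin310°) = (2.5712, -3.0642)
|BD| = 7.1217
circle(B,9.00) ∩ circle(D,8.00): a=4.7544, h=7.6417
  candidates: C₊=(3.5751,5.8797) cross=54.422; C₋=(10.1509,-7.9168) cross=-54.422
  mode - wants cross < 0 → take C=(10.1509,-7.9168) (cross=-54.422)
ex = (C−B)/|BC| = (0.8422,-0.5392); ey = (0.5392,0.8422)
P = B + 1.83·ex + -1.64·ey = (3.2281,-5.4321)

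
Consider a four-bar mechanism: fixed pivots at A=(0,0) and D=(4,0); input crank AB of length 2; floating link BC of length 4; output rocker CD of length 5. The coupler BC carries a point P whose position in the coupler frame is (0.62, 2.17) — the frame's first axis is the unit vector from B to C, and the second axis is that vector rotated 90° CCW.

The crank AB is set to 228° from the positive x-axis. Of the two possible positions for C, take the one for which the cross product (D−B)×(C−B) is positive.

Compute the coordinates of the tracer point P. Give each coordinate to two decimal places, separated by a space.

A=(0,0), D=(4.00,0)
B = A + 2.00·(cos228°, sin228°) = (-1.3383, -1.4863)
|BD| = 5.5413
circle(B,4.00) ∩ circle(D,5.00): a=1.9586, h=3.4877
  candidates: C₊=(-0.3869,2.3989) cross=19.326; C₋=(1.4840,-4.3209) cross=-19.326
  mode + wants cross > 0 → take C=(-0.3869,2.3989) (cross=19.326)
ex = (C−B)/|BC| = (0.2378,0.9713); ey = (-0.9713,0.2378)
P = B + 0.62·ex + 2.17·ey = (-3.2985,-0.3680)

-3.30 -0.37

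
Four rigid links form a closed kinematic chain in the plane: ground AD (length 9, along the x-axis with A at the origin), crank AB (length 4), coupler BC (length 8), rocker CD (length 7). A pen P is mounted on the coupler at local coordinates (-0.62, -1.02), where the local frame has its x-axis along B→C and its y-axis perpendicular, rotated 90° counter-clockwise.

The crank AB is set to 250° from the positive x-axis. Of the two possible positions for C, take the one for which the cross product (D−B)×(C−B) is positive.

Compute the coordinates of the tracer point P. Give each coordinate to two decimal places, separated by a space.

A=(0,0), D=(9.00,0)
B = A + 4.00·(cos250°, sin250°) = (-1.3681, -3.7588)
|BD| = 11.0284
circle(B,8.00) ∩ circle(D,7.00): a=6.1943, h=5.0627
  candidates: C₊=(2.7298,3.1120) cross=55.834; C₋=(6.1808,-6.4072) cross=-55.834
  mode + wants cross > 0 → take C=(2.7298,3.1120) (cross=55.834)
ex = (C−B)/|BC| = (0.5122,0.8588); ey = (-0.8588,0.5122)
P = B + -0.62·ex + -1.02·ey = (-0.8096,-4.8137)

-0.81 -4.81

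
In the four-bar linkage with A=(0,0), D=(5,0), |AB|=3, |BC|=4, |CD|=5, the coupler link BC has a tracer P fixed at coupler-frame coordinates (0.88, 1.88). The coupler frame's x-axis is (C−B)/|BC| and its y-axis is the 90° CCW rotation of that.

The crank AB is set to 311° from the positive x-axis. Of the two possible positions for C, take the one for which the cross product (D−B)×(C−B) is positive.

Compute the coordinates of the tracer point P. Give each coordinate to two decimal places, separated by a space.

-0.11 -2.32

A=(0,0), D=(5.00,0)
B = A + 3.00·(cos311°, sin311°) = (1.9682, -2.2641)
|BD| = 3.7839
circle(B,4.00) ∩ circle(D,5.00): a=0.7027, h=3.9378
  candidates: C₊=(0.1751,1.3114) cross=14.900; C₋=(4.8874,-4.9987) cross=-14.900
  mode + wants cross > 0 → take C=(0.1751,1.3114) (cross=14.900)
ex = (C−B)/|BC| = (-0.4483,0.8939); ey = (-0.8939,-0.4483)
P = B + 0.88·ex + 1.88·ey = (-0.1068,-2.3203)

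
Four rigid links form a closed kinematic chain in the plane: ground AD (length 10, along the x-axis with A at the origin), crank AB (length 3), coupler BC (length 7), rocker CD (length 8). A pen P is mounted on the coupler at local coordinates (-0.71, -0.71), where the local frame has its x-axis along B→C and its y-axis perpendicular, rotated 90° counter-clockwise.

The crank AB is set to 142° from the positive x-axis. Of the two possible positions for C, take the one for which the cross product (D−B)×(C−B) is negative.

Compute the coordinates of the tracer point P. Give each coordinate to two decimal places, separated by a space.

A=(0,0), D=(10.00,0)
B = A + 3.00·(cos142°, sin142°) = (-2.3640, 1.8470)
|BD| = 12.5012
circle(B,7.00) ∩ circle(D,8.00): a=5.6507, h=4.1316
  candidates: C₊=(3.8350,5.0984) cross=51.650; C₋=(2.6142,-3.0741) cross=-51.650
  mode - wants cross < 0 → take C=(2.6142,-3.0741) (cross=-51.650)
ex = (C−B)/|BC| = (0.7112,-0.7030); ey = (0.7030,0.7112)
P = B + -0.71·ex + -0.71·ey = (-3.3681,1.8412)

-3.37 1.84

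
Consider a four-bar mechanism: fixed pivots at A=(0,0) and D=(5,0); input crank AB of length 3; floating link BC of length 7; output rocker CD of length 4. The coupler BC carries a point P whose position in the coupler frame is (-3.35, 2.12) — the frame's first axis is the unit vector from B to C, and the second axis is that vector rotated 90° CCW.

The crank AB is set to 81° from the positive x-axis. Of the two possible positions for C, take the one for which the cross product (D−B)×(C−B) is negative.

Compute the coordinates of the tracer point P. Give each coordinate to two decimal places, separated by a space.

A=(0,0), D=(5.00,0)
B = A + 3.00·(cos81°, sin81°) = (0.4693, 2.9631)
|BD| = 5.4136
circle(B,7.00) ∩ circle(D,4.00): a=5.7547, h=3.9854
  candidates: C₊=(7.4668,3.1488) cross=21.575; C₋=(3.1041,-3.5221) cross=-21.575
  mode - wants cross < 0 → take C=(3.1041,-3.5221) (cross=-21.575)
ex = (C−B)/|BC| = (0.3764,-0.9265); ey = (0.9265,0.3764)
P = B + -3.35·ex + 2.12·ey = (1.1725,6.8647)

1.17 6.86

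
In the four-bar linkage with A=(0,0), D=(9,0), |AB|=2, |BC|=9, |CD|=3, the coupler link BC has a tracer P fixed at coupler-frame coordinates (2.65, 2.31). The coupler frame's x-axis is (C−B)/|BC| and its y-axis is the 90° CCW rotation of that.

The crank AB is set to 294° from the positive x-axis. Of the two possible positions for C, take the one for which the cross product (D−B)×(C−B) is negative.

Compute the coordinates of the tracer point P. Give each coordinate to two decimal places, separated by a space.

3.72 0.15

A=(0,0), D=(9.00,0)
B = A + 2.00·(cos294°, sin294°) = (0.8135, -1.8271)
|BD| = 8.3879
circle(B,9.00) ∩ circle(D,3.00): a=8.4858, h=2.9984
  candidates: C₊=(8.4424,2.9477) cross=25.150; C₋=(9.7487,-2.9051) cross=-25.150
  mode - wants cross < 0 → take C=(9.7487,-2.9051) (cross=-25.150)
ex = (C−B)/|BC| = (0.9928,-0.1198); ey = (0.1198,0.9928)
P = B + 2.65·ex + 2.31·ey = (3.7211,0.1489)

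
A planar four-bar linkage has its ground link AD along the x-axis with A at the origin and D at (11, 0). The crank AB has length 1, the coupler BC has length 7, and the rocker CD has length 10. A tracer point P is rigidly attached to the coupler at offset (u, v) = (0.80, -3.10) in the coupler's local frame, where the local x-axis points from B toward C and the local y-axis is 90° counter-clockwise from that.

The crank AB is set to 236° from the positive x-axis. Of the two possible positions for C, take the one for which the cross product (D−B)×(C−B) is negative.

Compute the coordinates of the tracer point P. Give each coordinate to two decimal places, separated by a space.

A=(0,0), D=(11.00,0)
B = A + 1.00·(cos236°, sin236°) = (-0.5592, -0.8290)
|BD| = 11.5889
circle(B,7.00) ∩ circle(D,10.00): a=3.5941, h=6.0069
  candidates: C₊=(2.5959,5.4196) cross=69.613; C₋=(3.4554,-6.5634) cross=-69.613
  mode - wants cross < 0 → take C=(3.4554,-6.5634) (cross=-69.613)
ex = (C−B)/|BC| = (0.5735,-0.8192); ey = (0.8192,0.5735)
P = B + 0.80·ex + -3.10·ey = (-2.6399,-3.2623)

-2.64 -3.26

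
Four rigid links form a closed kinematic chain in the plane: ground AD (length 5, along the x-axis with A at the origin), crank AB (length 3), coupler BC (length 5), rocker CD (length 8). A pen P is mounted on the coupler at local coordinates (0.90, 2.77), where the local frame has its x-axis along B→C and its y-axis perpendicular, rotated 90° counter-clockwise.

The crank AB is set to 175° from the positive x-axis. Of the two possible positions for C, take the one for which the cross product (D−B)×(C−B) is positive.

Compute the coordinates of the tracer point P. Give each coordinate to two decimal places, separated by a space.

-5.28 2.06

A=(0,0), D=(5.00,0)
B = A + 3.00·(cos175°, sin175°) = (-2.9886, 0.2615)
|BD| = 7.9929
circle(B,5.00) ∩ circle(D,8.00): a=1.5568, h=4.7515
  candidates: C₊=(-1.2772,4.9595) cross=37.978; C₋=(-1.5881,-4.5384) cross=-37.978
  mode + wants cross > 0 → take C=(-1.2772,4.9595) (cross=37.978)
ex = (C−B)/|BC| = (0.3423,0.9396); ey = (-0.9396,0.3423)
P = B + 0.90·ex + 2.77·ey = (-5.2832,2.0552)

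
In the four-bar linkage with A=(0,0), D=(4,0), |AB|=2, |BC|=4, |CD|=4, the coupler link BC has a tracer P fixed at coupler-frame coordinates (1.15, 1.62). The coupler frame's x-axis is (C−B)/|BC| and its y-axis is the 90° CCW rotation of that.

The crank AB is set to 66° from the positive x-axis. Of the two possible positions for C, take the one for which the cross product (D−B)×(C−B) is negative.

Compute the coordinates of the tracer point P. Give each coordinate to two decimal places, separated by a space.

A=(0,0), D=(4.00,0)
B = A + 2.00·(cos66°, sin66°) = (0.8135, 1.8271)
|BD| = 3.6732
circle(B,4.00) ∩ circle(D,4.00): a=1.8366, h=3.5534
  candidates: C₊=(4.1743,3.9962) cross=13.052; C₋=(0.6392,-2.1691) cross=-13.052
  mode - wants cross < 0 → take C=(0.6392,-2.1691) (cross=-13.052)
ex = (C−B)/|BC| = (-0.0436,-0.9991); ey = (0.9991,-0.0436)
P = B + 1.15·ex + 1.62·ey = (2.3818,0.6076)

2.38 0.61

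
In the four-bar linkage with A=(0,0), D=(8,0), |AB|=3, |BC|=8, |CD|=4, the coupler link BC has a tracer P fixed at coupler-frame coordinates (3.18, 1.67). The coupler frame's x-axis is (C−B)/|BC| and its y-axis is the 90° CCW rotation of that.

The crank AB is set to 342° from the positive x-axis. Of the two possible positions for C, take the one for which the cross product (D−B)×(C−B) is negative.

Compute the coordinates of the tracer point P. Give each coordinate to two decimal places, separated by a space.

A=(0,0), D=(8.00,0)
B = A + 3.00·(cos342°, sin342°) = (2.8532, -0.9271)
|BD| = 5.2297
circle(B,8.00) ∩ circle(D,4.00): a=7.2040, h=3.4788
  candidates: C₊=(9.3264,3.7737) cross=18.193; C₋=(10.5598,-3.0737) cross=-18.193
  mode - wants cross < 0 → take C=(10.5598,-3.0737) (cross=-18.193)
ex = (C−B)/|BC| = (0.9633,-0.2683); ey = (0.2683,0.9633)
P = B + 3.18·ex + 1.67·ey = (6.3647,-0.1716)

6.36 -0.17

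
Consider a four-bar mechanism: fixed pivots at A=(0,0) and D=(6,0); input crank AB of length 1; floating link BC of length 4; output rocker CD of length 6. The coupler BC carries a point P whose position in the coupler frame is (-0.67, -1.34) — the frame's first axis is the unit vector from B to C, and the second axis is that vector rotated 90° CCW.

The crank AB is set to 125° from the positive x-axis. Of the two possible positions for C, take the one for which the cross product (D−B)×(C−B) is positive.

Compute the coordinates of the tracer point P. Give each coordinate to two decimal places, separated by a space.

A=(0,0), D=(6.00,0)
B = A + 1.00·(cos125°, sin125°) = (-0.5736, 0.8192)
|BD| = 6.6244
circle(B,4.00) ∩ circle(D,6.00): a=1.8026, h=3.5708
  candidates: C₊=(1.6568,4.1396) cross=23.654; C₋=(0.7737,-2.9471) cross=-23.654
  mode + wants cross > 0 → take C=(1.6568,4.1396) (cross=23.654)
ex = (C−B)/|BC| = (0.5576,0.8301); ey = (-0.8301,0.5576)
P = B + -0.67·ex + -1.34·ey = (0.1652,-0.4842)

0.17 -0.48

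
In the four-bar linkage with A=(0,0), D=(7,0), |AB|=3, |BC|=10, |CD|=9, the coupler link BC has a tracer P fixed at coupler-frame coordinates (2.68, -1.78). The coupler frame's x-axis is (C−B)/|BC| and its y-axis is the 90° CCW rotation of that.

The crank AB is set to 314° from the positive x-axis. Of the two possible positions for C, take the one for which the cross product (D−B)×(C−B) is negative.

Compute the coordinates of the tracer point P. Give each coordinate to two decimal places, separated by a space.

A=(0,0), D=(7.00,0)
B = A + 3.00·(cos314°, sin314°) = (2.0840, -2.1580)
|BD| = 5.3688
circle(B,10.00) ∩ circle(D,9.00): a=4.4539, h=8.9534
  candidates: C₊=(2.5634,7.8305) cross=48.069; C₋=(9.7611,-8.5660) cross=-48.069
  mode - wants cross < 0 → take C=(9.7611,-8.5660) (cross=-48.069)
ex = (C−B)/|BC| = (0.7677,-0.6408); ey = (0.6408,0.7677)
P = B + 2.68·ex + -1.78·ey = (3.0008,-5.2419)

3.00 -5.24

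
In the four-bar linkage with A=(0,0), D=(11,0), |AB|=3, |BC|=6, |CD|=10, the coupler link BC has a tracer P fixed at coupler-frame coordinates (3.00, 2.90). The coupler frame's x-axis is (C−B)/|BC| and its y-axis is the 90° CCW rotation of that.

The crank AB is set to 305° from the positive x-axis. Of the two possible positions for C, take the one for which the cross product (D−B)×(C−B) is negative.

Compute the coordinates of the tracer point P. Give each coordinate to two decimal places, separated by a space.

5.71 -3.68

A=(0,0), D=(11.00,0)
B = A + 3.00·(cos305°, sin305°) = (1.7207, -2.4575)
|BD| = 9.5992
circle(B,6.00) ∩ circle(D,10.00): a=1.4660, h=5.8182
  candidates: C₊=(1.6483,3.5421) cross=55.849; C₋=(4.6273,-7.7064) cross=-55.849
  mode - wants cross < 0 → take C=(4.6273,-7.7064) (cross=-55.849)
ex = (C−B)/|BC| = (0.4844,-0.8748); ey = (0.8748,0.4844)
P = B + 3.00·ex + 2.90·ey = (5.7110,-3.6771)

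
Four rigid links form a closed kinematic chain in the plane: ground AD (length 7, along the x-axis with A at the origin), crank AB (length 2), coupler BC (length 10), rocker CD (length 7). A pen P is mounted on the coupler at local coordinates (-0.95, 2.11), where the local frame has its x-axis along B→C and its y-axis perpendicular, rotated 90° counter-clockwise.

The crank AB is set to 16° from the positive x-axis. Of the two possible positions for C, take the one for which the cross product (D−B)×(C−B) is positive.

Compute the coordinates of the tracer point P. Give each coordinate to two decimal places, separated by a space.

A=(0,0), D=(7.00,0)
B = A + 2.00·(cos16°, sin16°) = (1.9225, 0.5513)
|BD| = 5.1073
circle(B,10.00) ∩ circle(D,7.00): a=7.5465, h=6.5613
  candidates: C₊=(10.1331,6.2597) cross=33.511; C₋=(8.7167,-6.7862) cross=-33.511
  mode + wants cross > 0 → take C=(10.1331,6.2597) (cross=33.511)
ex = (C−B)/|BC| = (0.8211,0.5708); ey = (-0.5708,0.8211)
P = B + -0.95·ex + 2.11·ey = (-0.0620,1.7414)

-0.06 1.74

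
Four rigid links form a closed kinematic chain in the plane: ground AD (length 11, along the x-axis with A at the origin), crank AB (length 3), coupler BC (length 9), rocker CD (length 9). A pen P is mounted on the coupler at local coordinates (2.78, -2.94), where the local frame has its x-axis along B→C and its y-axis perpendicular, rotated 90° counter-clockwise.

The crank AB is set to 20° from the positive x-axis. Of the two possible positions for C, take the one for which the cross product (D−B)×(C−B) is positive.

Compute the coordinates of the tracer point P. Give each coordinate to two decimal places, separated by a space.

6.82 1.66

A=(0,0), D=(11.00,0)
B = A + 3.00·(cos20°, sin20°) = (2.8191, 1.0261)
|BD| = 8.2450
circle(B,9.00) ∩ circle(D,9.00): a=4.1225, h=8.0003
  candidates: C₊=(7.9051,8.4511) cross=65.963; C₋=(5.9139,-7.4251) cross=-65.963
  mode + wants cross > 0 → take C=(7.9051,8.4511) (cross=65.963)
ex = (C−B)/|BC| = (0.5651,0.8250); ey = (-0.8250,0.5651)
P = B + 2.78·ex + -2.94·ey = (6.8156,1.6581)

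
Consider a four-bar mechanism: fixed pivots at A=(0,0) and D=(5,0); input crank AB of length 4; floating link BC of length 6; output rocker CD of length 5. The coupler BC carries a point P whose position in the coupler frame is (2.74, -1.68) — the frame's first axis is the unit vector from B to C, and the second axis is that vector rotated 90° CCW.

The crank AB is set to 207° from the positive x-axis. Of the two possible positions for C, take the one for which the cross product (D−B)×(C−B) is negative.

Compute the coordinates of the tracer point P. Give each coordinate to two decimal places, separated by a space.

A=(0,0), D=(5.00,0)
B = A + 4.00·(cos207°, sin207°) = (-3.5640, -1.8160)
|BD| = 8.7544
circle(B,6.00) ∩ circle(D,5.00): a=5.0055, h=3.3084
  candidates: C₊=(0.6463,2.4587) cross=28.963; C₋=(2.0188,-4.0141) cross=-28.963
  mode - wants cross < 0 → take C=(2.0188,-4.0141) (cross=-28.963)
ex = (C−B)/|BC| = (0.9305,-0.3663); ey = (0.3663,0.9305)
P = B + 2.74·ex + -1.68·ey = (-1.6300,-4.3830)

-1.63 -4.38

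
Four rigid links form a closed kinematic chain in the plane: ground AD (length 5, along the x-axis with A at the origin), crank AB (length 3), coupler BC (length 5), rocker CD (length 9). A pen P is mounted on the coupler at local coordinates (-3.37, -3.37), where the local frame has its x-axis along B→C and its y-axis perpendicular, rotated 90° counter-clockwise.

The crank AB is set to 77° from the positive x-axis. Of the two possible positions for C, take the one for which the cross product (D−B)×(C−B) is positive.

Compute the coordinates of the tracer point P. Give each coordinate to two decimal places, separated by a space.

A=(0,0), D=(5.00,0)
B = A + 3.00·(cos77°, sin77°) = (0.6749, 2.9231)
|BD| = 5.2203
circle(B,5.00) ∩ circle(D,9.00): a=-2.7535, h=4.1735
  candidates: C₊=(0.7304,7.9228) cross=21.787; C₋=(-3.9435,1.0071) cross=-21.787
  mode + wants cross > 0 → take C=(0.7304,7.9228) (cross=21.787)
ex = (C−B)/|BC| = (0.0111,0.9999); ey = (-0.9999,0.0111)
P = B + -3.37·ex + -3.37·ey = (4.0072,-0.4841)

4.01 -0.48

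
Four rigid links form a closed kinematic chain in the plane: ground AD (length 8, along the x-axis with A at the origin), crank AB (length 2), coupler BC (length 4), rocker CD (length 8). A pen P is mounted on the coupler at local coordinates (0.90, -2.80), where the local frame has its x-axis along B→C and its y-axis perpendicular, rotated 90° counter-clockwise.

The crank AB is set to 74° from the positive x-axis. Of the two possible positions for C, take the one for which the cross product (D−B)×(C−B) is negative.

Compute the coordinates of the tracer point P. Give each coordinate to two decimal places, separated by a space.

-2.30 1.22

A=(0,0), D=(8.00,0)
B = A + 2.00·(cos74°, sin74°) = (0.5513, 1.9225)
|BD| = 7.6928
circle(B,4.00) ∩ circle(D,8.00): a=0.7266, h=3.9334
  candidates: C₊=(2.2379,5.5496) cross=30.259; C₋=(0.2718,-2.0677) cross=-30.259
  mode - wants cross < 0 → take C=(0.2718,-2.0677) (cross=-30.259)
ex = (C−B)/|BC| = (-0.0699,-0.9976); ey = (0.9976,-0.0699)
P = B + 0.90·ex + -2.80·ey = (-2.3048,1.2203)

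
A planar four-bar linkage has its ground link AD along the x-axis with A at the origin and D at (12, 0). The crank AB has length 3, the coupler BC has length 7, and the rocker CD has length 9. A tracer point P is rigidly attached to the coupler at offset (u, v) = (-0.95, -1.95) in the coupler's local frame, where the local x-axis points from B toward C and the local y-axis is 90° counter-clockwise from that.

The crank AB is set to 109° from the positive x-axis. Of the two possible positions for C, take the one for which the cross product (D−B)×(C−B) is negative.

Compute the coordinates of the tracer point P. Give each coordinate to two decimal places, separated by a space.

-3.09 2.36

A=(0,0), D=(12.00,0)
B = A + 3.00·(cos109°, sin109°) = (-0.9767, 2.8366)
|BD| = 13.2831
circle(B,7.00) ∩ circle(D,9.00): a=5.4370, h=4.4090
  candidates: C₊=(5.2764,5.9828) cross=58.565; C₋=(3.3934,-2.6317) cross=-58.565
  mode - wants cross < 0 → take C=(3.3934,-2.6317) (cross=-58.565)
ex = (C−B)/|BC| = (0.6243,-0.7812); ey = (0.7812,0.6243)
P = B + -0.95·ex + -1.95·ey = (-3.0931,2.3613)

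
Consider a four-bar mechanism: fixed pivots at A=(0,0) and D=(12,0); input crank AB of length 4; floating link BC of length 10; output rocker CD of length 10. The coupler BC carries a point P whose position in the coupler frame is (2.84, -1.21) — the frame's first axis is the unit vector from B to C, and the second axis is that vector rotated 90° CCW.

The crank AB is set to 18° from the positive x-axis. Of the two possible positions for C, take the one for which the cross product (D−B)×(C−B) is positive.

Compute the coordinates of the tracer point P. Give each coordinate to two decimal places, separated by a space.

A=(0,0), D=(12.00,0)
B = A + 4.00·(cos18°, sin18°) = (3.8042, 1.2361)
|BD| = 8.2885
circle(B,10.00) ∩ circle(D,10.00): a=4.1442, h=9.1008
  candidates: C₊=(9.2593,9.6171) cross=75.432; C₋=(6.5449,-8.3810) cross=-75.432
  mode + wants cross > 0 → take C=(9.2593,9.6171) (cross=75.432)
ex = (C−B)/|BC| = (0.5455,0.8381); ey = (-0.8381,0.5455)
P = B + 2.84·ex + -1.21·ey = (6.3676,2.9562)

6.37 2.96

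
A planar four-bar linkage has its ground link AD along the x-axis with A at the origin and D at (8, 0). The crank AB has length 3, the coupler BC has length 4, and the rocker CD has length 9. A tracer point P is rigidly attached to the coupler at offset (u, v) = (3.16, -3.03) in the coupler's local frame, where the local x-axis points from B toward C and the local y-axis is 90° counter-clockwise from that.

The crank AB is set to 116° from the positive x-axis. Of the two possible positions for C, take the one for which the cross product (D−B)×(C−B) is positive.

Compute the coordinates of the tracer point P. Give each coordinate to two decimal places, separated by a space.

A=(0,0), D=(8.00,0)
B = A + 3.00·(cos116°, sin116°) = (-1.3151, 2.6964)
|BD| = 9.6975
circle(B,4.00) ∩ circle(D,9.00): a=1.4974, h=3.7092
  candidates: C₊=(1.1546,5.8429) cross=35.970; C₋=(-0.9081,-1.2829) cross=-35.970
  mode + wants cross > 0 → take C=(1.1546,5.8429) (cross=35.970)
ex = (C−B)/|BC| = (0.6174,0.7866); ey = (-0.7866,0.6174)
P = B + 3.16·ex + -3.03·ey = (3.0194,3.3114)

3.02 3.31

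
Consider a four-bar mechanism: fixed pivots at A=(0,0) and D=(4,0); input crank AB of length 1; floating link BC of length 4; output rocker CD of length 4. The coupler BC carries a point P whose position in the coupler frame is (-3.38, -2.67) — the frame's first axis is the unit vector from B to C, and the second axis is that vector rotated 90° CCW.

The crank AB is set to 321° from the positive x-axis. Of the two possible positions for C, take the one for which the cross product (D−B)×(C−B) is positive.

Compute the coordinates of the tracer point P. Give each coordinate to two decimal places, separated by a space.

A=(0,0), D=(4.00,0)
B = A + 1.00·(cos321°, sin321°) = (0.7771, -0.6293)
|BD| = 3.2837
circle(B,4.00) ∩ circle(D,4.00): a=1.6419, h=3.6475
  candidates: C₊=(1.6895,3.2652) cross=11.977; C₋=(3.0876,-3.8946) cross=-11.977
  mode + wants cross > 0 → take C=(1.6895,3.2652) (cross=11.977)
ex = (C−B)/|BC| = (0.2281,0.9736); ey = (-0.9736,0.2281)
P = B + -3.38·ex + -2.67·ey = (2.6058,-4.5292)

2.61 -4.53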